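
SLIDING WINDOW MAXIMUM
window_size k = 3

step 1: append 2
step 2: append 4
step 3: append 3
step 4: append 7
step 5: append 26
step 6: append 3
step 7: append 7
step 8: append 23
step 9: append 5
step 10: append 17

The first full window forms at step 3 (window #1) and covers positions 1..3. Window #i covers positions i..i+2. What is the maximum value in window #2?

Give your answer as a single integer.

Answer: 7

Derivation:
step 1: append 2 -> window=[2] (not full yet)
step 2: append 4 -> window=[2, 4] (not full yet)
step 3: append 3 -> window=[2, 4, 3] -> max=4
step 4: append 7 -> window=[4, 3, 7] -> max=7
Window #2 max = 7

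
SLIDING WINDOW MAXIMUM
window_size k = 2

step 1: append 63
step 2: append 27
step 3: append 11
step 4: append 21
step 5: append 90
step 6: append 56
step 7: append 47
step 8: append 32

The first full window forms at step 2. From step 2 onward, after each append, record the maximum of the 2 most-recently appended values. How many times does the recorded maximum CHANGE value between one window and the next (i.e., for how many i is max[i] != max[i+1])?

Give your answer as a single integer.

step 1: append 63 -> window=[63] (not full yet)
step 2: append 27 -> window=[63, 27] -> max=63
step 3: append 11 -> window=[27, 11] -> max=27
step 4: append 21 -> window=[11, 21] -> max=21
step 5: append 90 -> window=[21, 90] -> max=90
step 6: append 56 -> window=[90, 56] -> max=90
step 7: append 47 -> window=[56, 47] -> max=56
step 8: append 32 -> window=[47, 32] -> max=47
Recorded maximums: 63 27 21 90 90 56 47
Changes between consecutive maximums: 5

Answer: 5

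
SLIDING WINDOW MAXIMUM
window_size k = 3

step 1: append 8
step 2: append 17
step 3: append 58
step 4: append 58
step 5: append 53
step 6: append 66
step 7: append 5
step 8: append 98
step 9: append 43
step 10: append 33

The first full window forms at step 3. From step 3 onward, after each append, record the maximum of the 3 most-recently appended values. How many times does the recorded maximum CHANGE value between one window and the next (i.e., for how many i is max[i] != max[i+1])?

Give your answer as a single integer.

step 1: append 8 -> window=[8] (not full yet)
step 2: append 17 -> window=[8, 17] (not full yet)
step 3: append 58 -> window=[8, 17, 58] -> max=58
step 4: append 58 -> window=[17, 58, 58] -> max=58
step 5: append 53 -> window=[58, 58, 53] -> max=58
step 6: append 66 -> window=[58, 53, 66] -> max=66
step 7: append 5 -> window=[53, 66, 5] -> max=66
step 8: append 98 -> window=[66, 5, 98] -> max=98
step 9: append 43 -> window=[5, 98, 43] -> max=98
step 10: append 33 -> window=[98, 43, 33] -> max=98
Recorded maximums: 58 58 58 66 66 98 98 98
Changes between consecutive maximums: 2

Answer: 2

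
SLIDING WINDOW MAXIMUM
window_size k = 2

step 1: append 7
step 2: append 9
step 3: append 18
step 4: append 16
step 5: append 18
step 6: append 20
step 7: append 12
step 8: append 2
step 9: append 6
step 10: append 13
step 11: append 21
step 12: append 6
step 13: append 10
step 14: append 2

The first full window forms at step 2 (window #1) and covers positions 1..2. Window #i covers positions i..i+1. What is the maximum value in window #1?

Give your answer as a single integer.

step 1: append 7 -> window=[7] (not full yet)
step 2: append 9 -> window=[7, 9] -> max=9
Window #1 max = 9

Answer: 9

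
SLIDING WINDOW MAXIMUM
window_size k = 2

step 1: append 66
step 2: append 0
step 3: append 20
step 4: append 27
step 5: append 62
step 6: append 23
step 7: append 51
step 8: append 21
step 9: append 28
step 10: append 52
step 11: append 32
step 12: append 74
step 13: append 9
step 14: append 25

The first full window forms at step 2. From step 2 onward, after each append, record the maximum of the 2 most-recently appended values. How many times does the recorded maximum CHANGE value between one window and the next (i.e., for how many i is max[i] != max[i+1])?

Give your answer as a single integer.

step 1: append 66 -> window=[66] (not full yet)
step 2: append 0 -> window=[66, 0] -> max=66
step 3: append 20 -> window=[0, 20] -> max=20
step 4: append 27 -> window=[20, 27] -> max=27
step 5: append 62 -> window=[27, 62] -> max=62
step 6: append 23 -> window=[62, 23] -> max=62
step 7: append 51 -> window=[23, 51] -> max=51
step 8: append 21 -> window=[51, 21] -> max=51
step 9: append 28 -> window=[21, 28] -> max=28
step 10: append 52 -> window=[28, 52] -> max=52
step 11: append 32 -> window=[52, 32] -> max=52
step 12: append 74 -> window=[32, 74] -> max=74
step 13: append 9 -> window=[74, 9] -> max=74
step 14: append 25 -> window=[9, 25] -> max=25
Recorded maximums: 66 20 27 62 62 51 51 28 52 52 74 74 25
Changes between consecutive maximums: 8

Answer: 8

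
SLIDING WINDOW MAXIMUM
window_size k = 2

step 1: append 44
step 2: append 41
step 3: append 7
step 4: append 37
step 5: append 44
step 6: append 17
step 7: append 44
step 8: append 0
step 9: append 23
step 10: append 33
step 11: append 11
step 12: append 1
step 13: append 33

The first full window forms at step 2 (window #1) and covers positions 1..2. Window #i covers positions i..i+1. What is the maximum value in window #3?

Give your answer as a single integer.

step 1: append 44 -> window=[44] (not full yet)
step 2: append 41 -> window=[44, 41] -> max=44
step 3: append 7 -> window=[41, 7] -> max=41
step 4: append 37 -> window=[7, 37] -> max=37
Window #3 max = 37

Answer: 37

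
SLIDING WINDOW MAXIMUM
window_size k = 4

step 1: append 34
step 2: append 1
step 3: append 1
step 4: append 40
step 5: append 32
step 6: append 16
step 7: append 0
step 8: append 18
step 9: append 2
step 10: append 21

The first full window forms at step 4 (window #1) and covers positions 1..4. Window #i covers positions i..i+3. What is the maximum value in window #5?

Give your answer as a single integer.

Answer: 32

Derivation:
step 1: append 34 -> window=[34] (not full yet)
step 2: append 1 -> window=[34, 1] (not full yet)
step 3: append 1 -> window=[34, 1, 1] (not full yet)
step 4: append 40 -> window=[34, 1, 1, 40] -> max=40
step 5: append 32 -> window=[1, 1, 40, 32] -> max=40
step 6: append 16 -> window=[1, 40, 32, 16] -> max=40
step 7: append 0 -> window=[40, 32, 16, 0] -> max=40
step 8: append 18 -> window=[32, 16, 0, 18] -> max=32
Window #5 max = 32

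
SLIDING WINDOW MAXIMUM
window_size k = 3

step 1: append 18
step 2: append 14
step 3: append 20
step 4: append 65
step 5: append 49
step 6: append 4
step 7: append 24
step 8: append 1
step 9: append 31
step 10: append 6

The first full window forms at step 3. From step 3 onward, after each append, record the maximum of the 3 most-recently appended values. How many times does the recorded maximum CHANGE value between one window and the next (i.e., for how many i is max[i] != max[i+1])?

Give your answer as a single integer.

Answer: 4

Derivation:
step 1: append 18 -> window=[18] (not full yet)
step 2: append 14 -> window=[18, 14] (not full yet)
step 3: append 20 -> window=[18, 14, 20] -> max=20
step 4: append 65 -> window=[14, 20, 65] -> max=65
step 5: append 49 -> window=[20, 65, 49] -> max=65
step 6: append 4 -> window=[65, 49, 4] -> max=65
step 7: append 24 -> window=[49, 4, 24] -> max=49
step 8: append 1 -> window=[4, 24, 1] -> max=24
step 9: append 31 -> window=[24, 1, 31] -> max=31
step 10: append 6 -> window=[1, 31, 6] -> max=31
Recorded maximums: 20 65 65 65 49 24 31 31
Changes between consecutive maximums: 4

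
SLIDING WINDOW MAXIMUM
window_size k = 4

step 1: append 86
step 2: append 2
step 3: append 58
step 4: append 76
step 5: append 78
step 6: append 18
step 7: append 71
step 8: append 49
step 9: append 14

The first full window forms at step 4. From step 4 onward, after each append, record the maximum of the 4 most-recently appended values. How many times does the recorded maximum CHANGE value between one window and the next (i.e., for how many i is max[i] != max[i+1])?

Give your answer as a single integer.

Answer: 2

Derivation:
step 1: append 86 -> window=[86] (not full yet)
step 2: append 2 -> window=[86, 2] (not full yet)
step 3: append 58 -> window=[86, 2, 58] (not full yet)
step 4: append 76 -> window=[86, 2, 58, 76] -> max=86
step 5: append 78 -> window=[2, 58, 76, 78] -> max=78
step 6: append 18 -> window=[58, 76, 78, 18] -> max=78
step 7: append 71 -> window=[76, 78, 18, 71] -> max=78
step 8: append 49 -> window=[78, 18, 71, 49] -> max=78
step 9: append 14 -> window=[18, 71, 49, 14] -> max=71
Recorded maximums: 86 78 78 78 78 71
Changes between consecutive maximums: 2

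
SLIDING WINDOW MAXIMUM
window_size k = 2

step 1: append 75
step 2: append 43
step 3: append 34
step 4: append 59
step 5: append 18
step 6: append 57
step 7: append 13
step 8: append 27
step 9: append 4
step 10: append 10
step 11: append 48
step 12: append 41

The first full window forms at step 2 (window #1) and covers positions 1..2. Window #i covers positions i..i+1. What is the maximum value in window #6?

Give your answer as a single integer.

Answer: 57

Derivation:
step 1: append 75 -> window=[75] (not full yet)
step 2: append 43 -> window=[75, 43] -> max=75
step 3: append 34 -> window=[43, 34] -> max=43
step 4: append 59 -> window=[34, 59] -> max=59
step 5: append 18 -> window=[59, 18] -> max=59
step 6: append 57 -> window=[18, 57] -> max=57
step 7: append 13 -> window=[57, 13] -> max=57
Window #6 max = 57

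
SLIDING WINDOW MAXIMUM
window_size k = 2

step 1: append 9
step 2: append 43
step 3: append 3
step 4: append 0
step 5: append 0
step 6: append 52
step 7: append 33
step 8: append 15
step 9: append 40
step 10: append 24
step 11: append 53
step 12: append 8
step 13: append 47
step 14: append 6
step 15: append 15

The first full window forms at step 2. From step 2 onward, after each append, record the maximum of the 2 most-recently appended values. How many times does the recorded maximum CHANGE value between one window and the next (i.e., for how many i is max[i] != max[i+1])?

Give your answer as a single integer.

Answer: 8

Derivation:
step 1: append 9 -> window=[9] (not full yet)
step 2: append 43 -> window=[9, 43] -> max=43
step 3: append 3 -> window=[43, 3] -> max=43
step 4: append 0 -> window=[3, 0] -> max=3
step 5: append 0 -> window=[0, 0] -> max=0
step 6: append 52 -> window=[0, 52] -> max=52
step 7: append 33 -> window=[52, 33] -> max=52
step 8: append 15 -> window=[33, 15] -> max=33
step 9: append 40 -> window=[15, 40] -> max=40
step 10: append 24 -> window=[40, 24] -> max=40
step 11: append 53 -> window=[24, 53] -> max=53
step 12: append 8 -> window=[53, 8] -> max=53
step 13: append 47 -> window=[8, 47] -> max=47
step 14: append 6 -> window=[47, 6] -> max=47
step 15: append 15 -> window=[6, 15] -> max=15
Recorded maximums: 43 43 3 0 52 52 33 40 40 53 53 47 47 15
Changes between consecutive maximums: 8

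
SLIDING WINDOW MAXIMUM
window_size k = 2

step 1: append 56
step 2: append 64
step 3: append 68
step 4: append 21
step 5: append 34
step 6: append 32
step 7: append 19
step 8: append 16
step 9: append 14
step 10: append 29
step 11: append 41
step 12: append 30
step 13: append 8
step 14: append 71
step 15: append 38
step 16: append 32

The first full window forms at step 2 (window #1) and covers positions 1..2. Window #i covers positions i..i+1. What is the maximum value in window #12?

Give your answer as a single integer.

step 1: append 56 -> window=[56] (not full yet)
step 2: append 64 -> window=[56, 64] -> max=64
step 3: append 68 -> window=[64, 68] -> max=68
step 4: append 21 -> window=[68, 21] -> max=68
step 5: append 34 -> window=[21, 34] -> max=34
step 6: append 32 -> window=[34, 32] -> max=34
step 7: append 19 -> window=[32, 19] -> max=32
step 8: append 16 -> window=[19, 16] -> max=19
step 9: append 14 -> window=[16, 14] -> max=16
step 10: append 29 -> window=[14, 29] -> max=29
step 11: append 41 -> window=[29, 41] -> max=41
step 12: append 30 -> window=[41, 30] -> max=41
step 13: append 8 -> window=[30, 8] -> max=30
Window #12 max = 30

Answer: 30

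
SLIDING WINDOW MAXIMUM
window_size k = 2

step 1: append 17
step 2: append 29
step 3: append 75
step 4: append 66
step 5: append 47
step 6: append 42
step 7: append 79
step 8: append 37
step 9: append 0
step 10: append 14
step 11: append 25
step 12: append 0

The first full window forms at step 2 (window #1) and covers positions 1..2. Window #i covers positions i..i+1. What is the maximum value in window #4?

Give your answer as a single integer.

step 1: append 17 -> window=[17] (not full yet)
step 2: append 29 -> window=[17, 29] -> max=29
step 3: append 75 -> window=[29, 75] -> max=75
step 4: append 66 -> window=[75, 66] -> max=75
step 5: append 47 -> window=[66, 47] -> max=66
Window #4 max = 66

Answer: 66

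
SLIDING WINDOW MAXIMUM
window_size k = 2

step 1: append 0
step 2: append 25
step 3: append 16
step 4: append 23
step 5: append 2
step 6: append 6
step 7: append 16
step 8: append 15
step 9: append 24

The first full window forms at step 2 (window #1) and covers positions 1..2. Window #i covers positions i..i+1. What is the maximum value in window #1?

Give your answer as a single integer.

step 1: append 0 -> window=[0] (not full yet)
step 2: append 25 -> window=[0, 25] -> max=25
Window #1 max = 25

Answer: 25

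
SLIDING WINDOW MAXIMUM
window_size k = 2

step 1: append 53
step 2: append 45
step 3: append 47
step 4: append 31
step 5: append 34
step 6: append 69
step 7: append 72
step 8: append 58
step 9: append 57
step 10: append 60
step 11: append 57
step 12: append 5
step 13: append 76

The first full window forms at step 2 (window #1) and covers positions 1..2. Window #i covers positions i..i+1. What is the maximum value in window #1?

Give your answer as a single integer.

Answer: 53

Derivation:
step 1: append 53 -> window=[53] (not full yet)
step 2: append 45 -> window=[53, 45] -> max=53
Window #1 max = 53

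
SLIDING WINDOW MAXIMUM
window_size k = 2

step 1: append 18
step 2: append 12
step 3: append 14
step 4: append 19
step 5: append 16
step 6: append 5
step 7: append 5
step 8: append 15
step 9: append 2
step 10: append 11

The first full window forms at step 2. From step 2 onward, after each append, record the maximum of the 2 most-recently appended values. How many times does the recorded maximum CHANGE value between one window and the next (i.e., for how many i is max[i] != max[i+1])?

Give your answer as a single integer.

Answer: 6

Derivation:
step 1: append 18 -> window=[18] (not full yet)
step 2: append 12 -> window=[18, 12] -> max=18
step 3: append 14 -> window=[12, 14] -> max=14
step 4: append 19 -> window=[14, 19] -> max=19
step 5: append 16 -> window=[19, 16] -> max=19
step 6: append 5 -> window=[16, 5] -> max=16
step 7: append 5 -> window=[5, 5] -> max=5
step 8: append 15 -> window=[5, 15] -> max=15
step 9: append 2 -> window=[15, 2] -> max=15
step 10: append 11 -> window=[2, 11] -> max=11
Recorded maximums: 18 14 19 19 16 5 15 15 11
Changes between consecutive maximums: 6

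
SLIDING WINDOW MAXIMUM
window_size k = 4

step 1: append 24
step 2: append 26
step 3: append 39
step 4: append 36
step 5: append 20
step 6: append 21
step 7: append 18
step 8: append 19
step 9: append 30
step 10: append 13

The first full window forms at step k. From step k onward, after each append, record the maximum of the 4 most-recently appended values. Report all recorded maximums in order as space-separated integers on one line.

Answer: 39 39 39 36 21 30 30

Derivation:
step 1: append 24 -> window=[24] (not full yet)
step 2: append 26 -> window=[24, 26] (not full yet)
step 3: append 39 -> window=[24, 26, 39] (not full yet)
step 4: append 36 -> window=[24, 26, 39, 36] -> max=39
step 5: append 20 -> window=[26, 39, 36, 20] -> max=39
step 6: append 21 -> window=[39, 36, 20, 21] -> max=39
step 7: append 18 -> window=[36, 20, 21, 18] -> max=36
step 8: append 19 -> window=[20, 21, 18, 19] -> max=21
step 9: append 30 -> window=[21, 18, 19, 30] -> max=30
step 10: append 13 -> window=[18, 19, 30, 13] -> max=30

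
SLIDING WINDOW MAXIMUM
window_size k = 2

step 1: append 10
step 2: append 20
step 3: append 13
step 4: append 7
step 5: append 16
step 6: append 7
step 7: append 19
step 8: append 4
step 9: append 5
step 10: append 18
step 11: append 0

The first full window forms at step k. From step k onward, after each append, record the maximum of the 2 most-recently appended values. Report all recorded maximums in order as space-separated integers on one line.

Answer: 20 20 13 16 16 19 19 5 18 18

Derivation:
step 1: append 10 -> window=[10] (not full yet)
step 2: append 20 -> window=[10, 20] -> max=20
step 3: append 13 -> window=[20, 13] -> max=20
step 4: append 7 -> window=[13, 7] -> max=13
step 5: append 16 -> window=[7, 16] -> max=16
step 6: append 7 -> window=[16, 7] -> max=16
step 7: append 19 -> window=[7, 19] -> max=19
step 8: append 4 -> window=[19, 4] -> max=19
step 9: append 5 -> window=[4, 5] -> max=5
step 10: append 18 -> window=[5, 18] -> max=18
step 11: append 0 -> window=[18, 0] -> max=18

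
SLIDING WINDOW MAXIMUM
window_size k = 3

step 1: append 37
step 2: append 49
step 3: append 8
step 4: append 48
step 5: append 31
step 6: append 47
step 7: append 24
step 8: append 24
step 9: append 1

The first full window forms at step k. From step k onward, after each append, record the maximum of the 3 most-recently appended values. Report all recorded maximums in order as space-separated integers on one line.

Answer: 49 49 48 48 47 47 24

Derivation:
step 1: append 37 -> window=[37] (not full yet)
step 2: append 49 -> window=[37, 49] (not full yet)
step 3: append 8 -> window=[37, 49, 8] -> max=49
step 4: append 48 -> window=[49, 8, 48] -> max=49
step 5: append 31 -> window=[8, 48, 31] -> max=48
step 6: append 47 -> window=[48, 31, 47] -> max=48
step 7: append 24 -> window=[31, 47, 24] -> max=47
step 8: append 24 -> window=[47, 24, 24] -> max=47
step 9: append 1 -> window=[24, 24, 1] -> max=24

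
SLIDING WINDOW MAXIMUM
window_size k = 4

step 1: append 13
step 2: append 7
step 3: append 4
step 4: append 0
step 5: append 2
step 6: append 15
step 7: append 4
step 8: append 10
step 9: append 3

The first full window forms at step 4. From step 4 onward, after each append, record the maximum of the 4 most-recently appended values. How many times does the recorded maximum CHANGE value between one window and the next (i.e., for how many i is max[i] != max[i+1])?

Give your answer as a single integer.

step 1: append 13 -> window=[13] (not full yet)
step 2: append 7 -> window=[13, 7] (not full yet)
step 3: append 4 -> window=[13, 7, 4] (not full yet)
step 4: append 0 -> window=[13, 7, 4, 0] -> max=13
step 5: append 2 -> window=[7, 4, 0, 2] -> max=7
step 6: append 15 -> window=[4, 0, 2, 15] -> max=15
step 7: append 4 -> window=[0, 2, 15, 4] -> max=15
step 8: append 10 -> window=[2, 15, 4, 10] -> max=15
step 9: append 3 -> window=[15, 4, 10, 3] -> max=15
Recorded maximums: 13 7 15 15 15 15
Changes between consecutive maximums: 2

Answer: 2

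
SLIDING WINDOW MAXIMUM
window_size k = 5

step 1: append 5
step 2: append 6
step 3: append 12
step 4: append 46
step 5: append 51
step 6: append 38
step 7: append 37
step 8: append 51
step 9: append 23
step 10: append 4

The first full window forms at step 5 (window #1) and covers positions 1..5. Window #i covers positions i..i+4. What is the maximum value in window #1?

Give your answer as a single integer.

Answer: 51

Derivation:
step 1: append 5 -> window=[5] (not full yet)
step 2: append 6 -> window=[5, 6] (not full yet)
step 3: append 12 -> window=[5, 6, 12] (not full yet)
step 4: append 46 -> window=[5, 6, 12, 46] (not full yet)
step 5: append 51 -> window=[5, 6, 12, 46, 51] -> max=51
Window #1 max = 51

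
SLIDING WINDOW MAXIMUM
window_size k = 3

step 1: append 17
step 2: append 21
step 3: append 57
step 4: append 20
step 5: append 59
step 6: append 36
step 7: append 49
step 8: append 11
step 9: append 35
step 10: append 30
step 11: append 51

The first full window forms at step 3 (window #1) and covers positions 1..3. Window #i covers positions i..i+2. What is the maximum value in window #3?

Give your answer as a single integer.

Answer: 59

Derivation:
step 1: append 17 -> window=[17] (not full yet)
step 2: append 21 -> window=[17, 21] (not full yet)
step 3: append 57 -> window=[17, 21, 57] -> max=57
step 4: append 20 -> window=[21, 57, 20] -> max=57
step 5: append 59 -> window=[57, 20, 59] -> max=59
Window #3 max = 59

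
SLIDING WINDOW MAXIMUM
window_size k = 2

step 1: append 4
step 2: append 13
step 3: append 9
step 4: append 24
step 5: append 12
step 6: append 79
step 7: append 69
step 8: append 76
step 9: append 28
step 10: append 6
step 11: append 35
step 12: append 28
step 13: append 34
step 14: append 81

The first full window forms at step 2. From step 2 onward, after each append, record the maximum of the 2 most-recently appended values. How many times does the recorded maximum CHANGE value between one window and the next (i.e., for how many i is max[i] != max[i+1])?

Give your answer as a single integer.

Answer: 7

Derivation:
step 1: append 4 -> window=[4] (not full yet)
step 2: append 13 -> window=[4, 13] -> max=13
step 3: append 9 -> window=[13, 9] -> max=13
step 4: append 24 -> window=[9, 24] -> max=24
step 5: append 12 -> window=[24, 12] -> max=24
step 6: append 79 -> window=[12, 79] -> max=79
step 7: append 69 -> window=[79, 69] -> max=79
step 8: append 76 -> window=[69, 76] -> max=76
step 9: append 28 -> window=[76, 28] -> max=76
step 10: append 6 -> window=[28, 6] -> max=28
step 11: append 35 -> window=[6, 35] -> max=35
step 12: append 28 -> window=[35, 28] -> max=35
step 13: append 34 -> window=[28, 34] -> max=34
step 14: append 81 -> window=[34, 81] -> max=81
Recorded maximums: 13 13 24 24 79 79 76 76 28 35 35 34 81
Changes between consecutive maximums: 7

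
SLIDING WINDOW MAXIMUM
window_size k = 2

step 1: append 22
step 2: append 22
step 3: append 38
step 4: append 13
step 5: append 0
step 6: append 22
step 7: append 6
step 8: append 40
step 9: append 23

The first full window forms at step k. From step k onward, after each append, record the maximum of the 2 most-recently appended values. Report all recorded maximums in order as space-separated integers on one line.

step 1: append 22 -> window=[22] (not full yet)
step 2: append 22 -> window=[22, 22] -> max=22
step 3: append 38 -> window=[22, 38] -> max=38
step 4: append 13 -> window=[38, 13] -> max=38
step 5: append 0 -> window=[13, 0] -> max=13
step 6: append 22 -> window=[0, 22] -> max=22
step 7: append 6 -> window=[22, 6] -> max=22
step 8: append 40 -> window=[6, 40] -> max=40
step 9: append 23 -> window=[40, 23] -> max=40

Answer: 22 38 38 13 22 22 40 40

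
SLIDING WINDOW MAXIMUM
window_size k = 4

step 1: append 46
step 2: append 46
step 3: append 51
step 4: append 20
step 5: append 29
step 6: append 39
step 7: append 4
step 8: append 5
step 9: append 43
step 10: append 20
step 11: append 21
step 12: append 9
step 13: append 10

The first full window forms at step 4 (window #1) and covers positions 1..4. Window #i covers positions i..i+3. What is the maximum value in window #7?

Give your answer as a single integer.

Answer: 43

Derivation:
step 1: append 46 -> window=[46] (not full yet)
step 2: append 46 -> window=[46, 46] (not full yet)
step 3: append 51 -> window=[46, 46, 51] (not full yet)
step 4: append 20 -> window=[46, 46, 51, 20] -> max=51
step 5: append 29 -> window=[46, 51, 20, 29] -> max=51
step 6: append 39 -> window=[51, 20, 29, 39] -> max=51
step 7: append 4 -> window=[20, 29, 39, 4] -> max=39
step 8: append 5 -> window=[29, 39, 4, 5] -> max=39
step 9: append 43 -> window=[39, 4, 5, 43] -> max=43
step 10: append 20 -> window=[4, 5, 43, 20] -> max=43
Window #7 max = 43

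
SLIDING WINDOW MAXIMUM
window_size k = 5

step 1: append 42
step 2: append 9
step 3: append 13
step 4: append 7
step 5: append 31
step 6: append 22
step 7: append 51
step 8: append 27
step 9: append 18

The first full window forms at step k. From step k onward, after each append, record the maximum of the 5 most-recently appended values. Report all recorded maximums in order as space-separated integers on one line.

step 1: append 42 -> window=[42] (not full yet)
step 2: append 9 -> window=[42, 9] (not full yet)
step 3: append 13 -> window=[42, 9, 13] (not full yet)
step 4: append 7 -> window=[42, 9, 13, 7] (not full yet)
step 5: append 31 -> window=[42, 9, 13, 7, 31] -> max=42
step 6: append 22 -> window=[9, 13, 7, 31, 22] -> max=31
step 7: append 51 -> window=[13, 7, 31, 22, 51] -> max=51
step 8: append 27 -> window=[7, 31, 22, 51, 27] -> max=51
step 9: append 18 -> window=[31, 22, 51, 27, 18] -> max=51

Answer: 42 31 51 51 51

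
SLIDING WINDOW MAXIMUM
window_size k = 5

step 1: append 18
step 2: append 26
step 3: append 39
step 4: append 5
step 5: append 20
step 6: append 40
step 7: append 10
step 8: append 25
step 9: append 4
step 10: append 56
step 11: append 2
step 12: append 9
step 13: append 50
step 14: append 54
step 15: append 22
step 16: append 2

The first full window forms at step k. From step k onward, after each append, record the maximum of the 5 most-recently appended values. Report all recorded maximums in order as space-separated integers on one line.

Answer: 39 40 40 40 40 56 56 56 56 56 54 54

Derivation:
step 1: append 18 -> window=[18] (not full yet)
step 2: append 26 -> window=[18, 26] (not full yet)
step 3: append 39 -> window=[18, 26, 39] (not full yet)
step 4: append 5 -> window=[18, 26, 39, 5] (not full yet)
step 5: append 20 -> window=[18, 26, 39, 5, 20] -> max=39
step 6: append 40 -> window=[26, 39, 5, 20, 40] -> max=40
step 7: append 10 -> window=[39, 5, 20, 40, 10] -> max=40
step 8: append 25 -> window=[5, 20, 40, 10, 25] -> max=40
step 9: append 4 -> window=[20, 40, 10, 25, 4] -> max=40
step 10: append 56 -> window=[40, 10, 25, 4, 56] -> max=56
step 11: append 2 -> window=[10, 25, 4, 56, 2] -> max=56
step 12: append 9 -> window=[25, 4, 56, 2, 9] -> max=56
step 13: append 50 -> window=[4, 56, 2, 9, 50] -> max=56
step 14: append 54 -> window=[56, 2, 9, 50, 54] -> max=56
step 15: append 22 -> window=[2, 9, 50, 54, 22] -> max=54
step 16: append 2 -> window=[9, 50, 54, 22, 2] -> max=54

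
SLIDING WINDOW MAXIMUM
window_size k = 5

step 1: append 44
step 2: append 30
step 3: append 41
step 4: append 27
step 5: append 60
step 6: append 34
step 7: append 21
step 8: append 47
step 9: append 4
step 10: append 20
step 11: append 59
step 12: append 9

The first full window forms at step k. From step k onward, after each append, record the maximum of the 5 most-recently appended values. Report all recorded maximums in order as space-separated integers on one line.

Answer: 60 60 60 60 60 47 59 59

Derivation:
step 1: append 44 -> window=[44] (not full yet)
step 2: append 30 -> window=[44, 30] (not full yet)
step 3: append 41 -> window=[44, 30, 41] (not full yet)
step 4: append 27 -> window=[44, 30, 41, 27] (not full yet)
step 5: append 60 -> window=[44, 30, 41, 27, 60] -> max=60
step 6: append 34 -> window=[30, 41, 27, 60, 34] -> max=60
step 7: append 21 -> window=[41, 27, 60, 34, 21] -> max=60
step 8: append 47 -> window=[27, 60, 34, 21, 47] -> max=60
step 9: append 4 -> window=[60, 34, 21, 47, 4] -> max=60
step 10: append 20 -> window=[34, 21, 47, 4, 20] -> max=47
step 11: append 59 -> window=[21, 47, 4, 20, 59] -> max=59
step 12: append 9 -> window=[47, 4, 20, 59, 9] -> max=59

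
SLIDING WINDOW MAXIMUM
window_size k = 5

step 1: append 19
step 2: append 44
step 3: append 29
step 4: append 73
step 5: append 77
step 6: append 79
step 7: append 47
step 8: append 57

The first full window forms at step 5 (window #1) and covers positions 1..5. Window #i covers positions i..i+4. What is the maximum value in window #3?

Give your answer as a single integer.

step 1: append 19 -> window=[19] (not full yet)
step 2: append 44 -> window=[19, 44] (not full yet)
step 3: append 29 -> window=[19, 44, 29] (not full yet)
step 4: append 73 -> window=[19, 44, 29, 73] (not full yet)
step 5: append 77 -> window=[19, 44, 29, 73, 77] -> max=77
step 6: append 79 -> window=[44, 29, 73, 77, 79] -> max=79
step 7: append 47 -> window=[29, 73, 77, 79, 47] -> max=79
Window #3 max = 79

Answer: 79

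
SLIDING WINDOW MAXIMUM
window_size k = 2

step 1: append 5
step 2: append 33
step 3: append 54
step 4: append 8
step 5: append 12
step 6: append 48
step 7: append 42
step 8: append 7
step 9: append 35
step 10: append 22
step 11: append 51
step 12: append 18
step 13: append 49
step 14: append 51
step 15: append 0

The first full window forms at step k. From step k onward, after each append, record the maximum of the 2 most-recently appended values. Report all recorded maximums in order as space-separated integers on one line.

step 1: append 5 -> window=[5] (not full yet)
step 2: append 33 -> window=[5, 33] -> max=33
step 3: append 54 -> window=[33, 54] -> max=54
step 4: append 8 -> window=[54, 8] -> max=54
step 5: append 12 -> window=[8, 12] -> max=12
step 6: append 48 -> window=[12, 48] -> max=48
step 7: append 42 -> window=[48, 42] -> max=48
step 8: append 7 -> window=[42, 7] -> max=42
step 9: append 35 -> window=[7, 35] -> max=35
step 10: append 22 -> window=[35, 22] -> max=35
step 11: append 51 -> window=[22, 51] -> max=51
step 12: append 18 -> window=[51, 18] -> max=51
step 13: append 49 -> window=[18, 49] -> max=49
step 14: append 51 -> window=[49, 51] -> max=51
step 15: append 0 -> window=[51, 0] -> max=51

Answer: 33 54 54 12 48 48 42 35 35 51 51 49 51 51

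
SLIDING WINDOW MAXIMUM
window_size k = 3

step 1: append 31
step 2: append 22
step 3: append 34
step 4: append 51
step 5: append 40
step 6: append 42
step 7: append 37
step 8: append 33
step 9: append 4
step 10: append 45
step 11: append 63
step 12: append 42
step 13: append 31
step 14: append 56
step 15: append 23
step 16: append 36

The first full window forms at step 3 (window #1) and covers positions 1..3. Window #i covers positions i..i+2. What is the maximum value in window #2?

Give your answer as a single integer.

Answer: 51

Derivation:
step 1: append 31 -> window=[31] (not full yet)
step 2: append 22 -> window=[31, 22] (not full yet)
step 3: append 34 -> window=[31, 22, 34] -> max=34
step 4: append 51 -> window=[22, 34, 51] -> max=51
Window #2 max = 51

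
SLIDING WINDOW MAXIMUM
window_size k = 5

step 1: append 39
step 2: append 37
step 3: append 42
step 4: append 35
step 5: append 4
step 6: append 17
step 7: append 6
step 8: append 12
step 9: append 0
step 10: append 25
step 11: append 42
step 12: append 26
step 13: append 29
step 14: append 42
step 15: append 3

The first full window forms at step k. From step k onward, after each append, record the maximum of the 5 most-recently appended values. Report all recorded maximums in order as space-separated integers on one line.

Answer: 42 42 42 35 17 25 42 42 42 42 42

Derivation:
step 1: append 39 -> window=[39] (not full yet)
step 2: append 37 -> window=[39, 37] (not full yet)
step 3: append 42 -> window=[39, 37, 42] (not full yet)
step 4: append 35 -> window=[39, 37, 42, 35] (not full yet)
step 5: append 4 -> window=[39, 37, 42, 35, 4] -> max=42
step 6: append 17 -> window=[37, 42, 35, 4, 17] -> max=42
step 7: append 6 -> window=[42, 35, 4, 17, 6] -> max=42
step 8: append 12 -> window=[35, 4, 17, 6, 12] -> max=35
step 9: append 0 -> window=[4, 17, 6, 12, 0] -> max=17
step 10: append 25 -> window=[17, 6, 12, 0, 25] -> max=25
step 11: append 42 -> window=[6, 12, 0, 25, 42] -> max=42
step 12: append 26 -> window=[12, 0, 25, 42, 26] -> max=42
step 13: append 29 -> window=[0, 25, 42, 26, 29] -> max=42
step 14: append 42 -> window=[25, 42, 26, 29, 42] -> max=42
step 15: append 3 -> window=[42, 26, 29, 42, 3] -> max=42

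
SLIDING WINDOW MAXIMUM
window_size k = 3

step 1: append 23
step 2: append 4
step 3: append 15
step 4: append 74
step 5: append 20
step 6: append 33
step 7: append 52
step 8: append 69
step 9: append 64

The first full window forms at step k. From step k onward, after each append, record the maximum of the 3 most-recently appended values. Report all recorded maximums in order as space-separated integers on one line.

Answer: 23 74 74 74 52 69 69

Derivation:
step 1: append 23 -> window=[23] (not full yet)
step 2: append 4 -> window=[23, 4] (not full yet)
step 3: append 15 -> window=[23, 4, 15] -> max=23
step 4: append 74 -> window=[4, 15, 74] -> max=74
step 5: append 20 -> window=[15, 74, 20] -> max=74
step 6: append 33 -> window=[74, 20, 33] -> max=74
step 7: append 52 -> window=[20, 33, 52] -> max=52
step 8: append 69 -> window=[33, 52, 69] -> max=69
step 9: append 64 -> window=[52, 69, 64] -> max=69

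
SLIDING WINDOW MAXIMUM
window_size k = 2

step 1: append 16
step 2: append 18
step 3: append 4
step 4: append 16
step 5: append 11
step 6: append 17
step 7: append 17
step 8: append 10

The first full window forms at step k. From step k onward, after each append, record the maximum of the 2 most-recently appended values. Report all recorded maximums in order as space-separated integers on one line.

step 1: append 16 -> window=[16] (not full yet)
step 2: append 18 -> window=[16, 18] -> max=18
step 3: append 4 -> window=[18, 4] -> max=18
step 4: append 16 -> window=[4, 16] -> max=16
step 5: append 11 -> window=[16, 11] -> max=16
step 6: append 17 -> window=[11, 17] -> max=17
step 7: append 17 -> window=[17, 17] -> max=17
step 8: append 10 -> window=[17, 10] -> max=17

Answer: 18 18 16 16 17 17 17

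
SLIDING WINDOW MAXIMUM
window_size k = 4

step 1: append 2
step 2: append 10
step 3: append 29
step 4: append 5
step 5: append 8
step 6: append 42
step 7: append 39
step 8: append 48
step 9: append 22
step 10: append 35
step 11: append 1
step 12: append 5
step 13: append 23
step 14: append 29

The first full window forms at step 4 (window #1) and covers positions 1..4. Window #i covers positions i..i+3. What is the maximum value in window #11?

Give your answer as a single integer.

step 1: append 2 -> window=[2] (not full yet)
step 2: append 10 -> window=[2, 10] (not full yet)
step 3: append 29 -> window=[2, 10, 29] (not full yet)
step 4: append 5 -> window=[2, 10, 29, 5] -> max=29
step 5: append 8 -> window=[10, 29, 5, 8] -> max=29
step 6: append 42 -> window=[29, 5, 8, 42] -> max=42
step 7: append 39 -> window=[5, 8, 42, 39] -> max=42
step 8: append 48 -> window=[8, 42, 39, 48] -> max=48
step 9: append 22 -> window=[42, 39, 48, 22] -> max=48
step 10: append 35 -> window=[39, 48, 22, 35] -> max=48
step 11: append 1 -> window=[48, 22, 35, 1] -> max=48
step 12: append 5 -> window=[22, 35, 1, 5] -> max=35
step 13: append 23 -> window=[35, 1, 5, 23] -> max=35
step 14: append 29 -> window=[1, 5, 23, 29] -> max=29
Window #11 max = 29

Answer: 29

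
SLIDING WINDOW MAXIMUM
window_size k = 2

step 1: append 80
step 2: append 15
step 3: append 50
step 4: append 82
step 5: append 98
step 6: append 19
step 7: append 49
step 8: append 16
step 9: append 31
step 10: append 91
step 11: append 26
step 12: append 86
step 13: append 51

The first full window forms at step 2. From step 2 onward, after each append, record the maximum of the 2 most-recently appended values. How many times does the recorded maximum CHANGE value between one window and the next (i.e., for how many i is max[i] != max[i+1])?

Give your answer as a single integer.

Answer: 7

Derivation:
step 1: append 80 -> window=[80] (not full yet)
step 2: append 15 -> window=[80, 15] -> max=80
step 3: append 50 -> window=[15, 50] -> max=50
step 4: append 82 -> window=[50, 82] -> max=82
step 5: append 98 -> window=[82, 98] -> max=98
step 6: append 19 -> window=[98, 19] -> max=98
step 7: append 49 -> window=[19, 49] -> max=49
step 8: append 16 -> window=[49, 16] -> max=49
step 9: append 31 -> window=[16, 31] -> max=31
step 10: append 91 -> window=[31, 91] -> max=91
step 11: append 26 -> window=[91, 26] -> max=91
step 12: append 86 -> window=[26, 86] -> max=86
step 13: append 51 -> window=[86, 51] -> max=86
Recorded maximums: 80 50 82 98 98 49 49 31 91 91 86 86
Changes between consecutive maximums: 7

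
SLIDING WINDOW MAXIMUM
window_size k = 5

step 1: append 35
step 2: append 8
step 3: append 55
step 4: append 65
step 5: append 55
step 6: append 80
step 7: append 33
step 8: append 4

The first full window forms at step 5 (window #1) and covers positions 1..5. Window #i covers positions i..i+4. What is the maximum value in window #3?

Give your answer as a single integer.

step 1: append 35 -> window=[35] (not full yet)
step 2: append 8 -> window=[35, 8] (not full yet)
step 3: append 55 -> window=[35, 8, 55] (not full yet)
step 4: append 65 -> window=[35, 8, 55, 65] (not full yet)
step 5: append 55 -> window=[35, 8, 55, 65, 55] -> max=65
step 6: append 80 -> window=[8, 55, 65, 55, 80] -> max=80
step 7: append 33 -> window=[55, 65, 55, 80, 33] -> max=80
Window #3 max = 80

Answer: 80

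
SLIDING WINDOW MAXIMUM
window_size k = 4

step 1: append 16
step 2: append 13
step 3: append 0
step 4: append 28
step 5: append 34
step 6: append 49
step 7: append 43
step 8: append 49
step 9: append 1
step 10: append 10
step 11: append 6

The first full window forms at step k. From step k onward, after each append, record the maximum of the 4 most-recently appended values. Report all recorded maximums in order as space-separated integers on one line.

step 1: append 16 -> window=[16] (not full yet)
step 2: append 13 -> window=[16, 13] (not full yet)
step 3: append 0 -> window=[16, 13, 0] (not full yet)
step 4: append 28 -> window=[16, 13, 0, 28] -> max=28
step 5: append 34 -> window=[13, 0, 28, 34] -> max=34
step 6: append 49 -> window=[0, 28, 34, 49] -> max=49
step 7: append 43 -> window=[28, 34, 49, 43] -> max=49
step 8: append 49 -> window=[34, 49, 43, 49] -> max=49
step 9: append 1 -> window=[49, 43, 49, 1] -> max=49
step 10: append 10 -> window=[43, 49, 1, 10] -> max=49
step 11: append 6 -> window=[49, 1, 10, 6] -> max=49

Answer: 28 34 49 49 49 49 49 49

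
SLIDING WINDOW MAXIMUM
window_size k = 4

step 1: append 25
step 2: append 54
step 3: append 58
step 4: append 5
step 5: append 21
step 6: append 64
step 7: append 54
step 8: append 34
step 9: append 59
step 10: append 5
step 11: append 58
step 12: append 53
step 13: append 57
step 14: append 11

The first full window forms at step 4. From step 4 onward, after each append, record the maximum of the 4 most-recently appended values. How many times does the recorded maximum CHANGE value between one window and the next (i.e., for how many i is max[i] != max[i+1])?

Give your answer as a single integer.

Answer: 3

Derivation:
step 1: append 25 -> window=[25] (not full yet)
step 2: append 54 -> window=[25, 54] (not full yet)
step 3: append 58 -> window=[25, 54, 58] (not full yet)
step 4: append 5 -> window=[25, 54, 58, 5] -> max=58
step 5: append 21 -> window=[54, 58, 5, 21] -> max=58
step 6: append 64 -> window=[58, 5, 21, 64] -> max=64
step 7: append 54 -> window=[5, 21, 64, 54] -> max=64
step 8: append 34 -> window=[21, 64, 54, 34] -> max=64
step 9: append 59 -> window=[64, 54, 34, 59] -> max=64
step 10: append 5 -> window=[54, 34, 59, 5] -> max=59
step 11: append 58 -> window=[34, 59, 5, 58] -> max=59
step 12: append 53 -> window=[59, 5, 58, 53] -> max=59
step 13: append 57 -> window=[5, 58, 53, 57] -> max=58
step 14: append 11 -> window=[58, 53, 57, 11] -> max=58
Recorded maximums: 58 58 64 64 64 64 59 59 59 58 58
Changes between consecutive maximums: 3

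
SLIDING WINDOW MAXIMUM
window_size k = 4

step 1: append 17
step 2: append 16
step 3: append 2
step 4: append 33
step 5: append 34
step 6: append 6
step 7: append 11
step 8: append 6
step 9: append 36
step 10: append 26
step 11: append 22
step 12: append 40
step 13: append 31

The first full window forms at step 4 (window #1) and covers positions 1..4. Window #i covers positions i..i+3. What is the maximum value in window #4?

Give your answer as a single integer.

Answer: 34

Derivation:
step 1: append 17 -> window=[17] (not full yet)
step 2: append 16 -> window=[17, 16] (not full yet)
step 3: append 2 -> window=[17, 16, 2] (not full yet)
step 4: append 33 -> window=[17, 16, 2, 33] -> max=33
step 5: append 34 -> window=[16, 2, 33, 34] -> max=34
step 6: append 6 -> window=[2, 33, 34, 6] -> max=34
step 7: append 11 -> window=[33, 34, 6, 11] -> max=34
Window #4 max = 34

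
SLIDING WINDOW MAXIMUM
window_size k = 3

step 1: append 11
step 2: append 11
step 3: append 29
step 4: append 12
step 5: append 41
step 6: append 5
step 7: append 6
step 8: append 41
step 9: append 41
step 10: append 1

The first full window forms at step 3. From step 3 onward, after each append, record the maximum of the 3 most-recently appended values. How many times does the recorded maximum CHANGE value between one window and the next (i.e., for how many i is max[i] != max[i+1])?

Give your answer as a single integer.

step 1: append 11 -> window=[11] (not full yet)
step 2: append 11 -> window=[11, 11] (not full yet)
step 3: append 29 -> window=[11, 11, 29] -> max=29
step 4: append 12 -> window=[11, 29, 12] -> max=29
step 5: append 41 -> window=[29, 12, 41] -> max=41
step 6: append 5 -> window=[12, 41, 5] -> max=41
step 7: append 6 -> window=[41, 5, 6] -> max=41
step 8: append 41 -> window=[5, 6, 41] -> max=41
step 9: append 41 -> window=[6, 41, 41] -> max=41
step 10: append 1 -> window=[41, 41, 1] -> max=41
Recorded maximums: 29 29 41 41 41 41 41 41
Changes between consecutive maximums: 1

Answer: 1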